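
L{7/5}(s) 7/(5*s)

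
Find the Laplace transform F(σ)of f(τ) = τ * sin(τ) 2 * σ/(σ^2 + 1)^2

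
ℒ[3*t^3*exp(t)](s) 18/(s - 1)^4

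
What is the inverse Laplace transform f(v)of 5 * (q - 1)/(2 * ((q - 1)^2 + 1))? 5 * exp(v) * cos(v)/2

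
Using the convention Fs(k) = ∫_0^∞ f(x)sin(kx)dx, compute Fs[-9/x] -9 * pi/2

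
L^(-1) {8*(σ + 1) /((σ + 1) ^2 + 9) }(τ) 8*exp(-τ)*cos(3*τ) 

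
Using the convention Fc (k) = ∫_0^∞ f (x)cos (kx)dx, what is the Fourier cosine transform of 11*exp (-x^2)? 11*sqrt (pi)*exp (-k^2/4)/2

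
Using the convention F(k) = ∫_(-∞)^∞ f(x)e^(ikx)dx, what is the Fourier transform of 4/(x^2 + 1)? 4*pi*exp(-Abs(k))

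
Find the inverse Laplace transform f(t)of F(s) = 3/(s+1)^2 3*t*exp(-t)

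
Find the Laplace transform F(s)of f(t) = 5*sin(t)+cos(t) 5/(s^2+1)+s/(s^2+1)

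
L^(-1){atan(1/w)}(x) sin(x)/x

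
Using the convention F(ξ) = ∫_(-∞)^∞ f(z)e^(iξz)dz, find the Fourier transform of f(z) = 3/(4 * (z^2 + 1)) 3 * pi * exp(-Abs(ξ))/4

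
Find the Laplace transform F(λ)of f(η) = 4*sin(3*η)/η 4*atan(3/λ)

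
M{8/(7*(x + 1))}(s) 8*pi*csc(pi*s)/7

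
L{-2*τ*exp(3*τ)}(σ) -2/(σ - 3)^2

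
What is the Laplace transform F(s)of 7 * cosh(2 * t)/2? 7 * s/(2 * (s^2 - 4))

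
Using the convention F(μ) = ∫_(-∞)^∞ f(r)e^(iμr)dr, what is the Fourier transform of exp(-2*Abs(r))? 4/(μ^2 + 4)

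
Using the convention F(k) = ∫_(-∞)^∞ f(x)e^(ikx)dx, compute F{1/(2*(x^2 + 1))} pi*exp(-Abs(k))/2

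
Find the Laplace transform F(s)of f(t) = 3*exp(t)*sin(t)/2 3/(2*((s - 1)^2 + 1))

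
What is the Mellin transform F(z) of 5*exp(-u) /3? 5*gamma(z) /3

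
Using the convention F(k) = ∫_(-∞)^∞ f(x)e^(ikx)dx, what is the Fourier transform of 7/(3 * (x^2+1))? 7 * pi * exp(-Abs(k))/3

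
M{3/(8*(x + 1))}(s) 3*pi*csc(pi*s)/8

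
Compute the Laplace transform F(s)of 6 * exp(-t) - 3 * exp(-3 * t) 6/(s+1) - 3/(s+3)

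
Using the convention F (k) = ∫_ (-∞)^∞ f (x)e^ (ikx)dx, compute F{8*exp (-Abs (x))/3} 16/ (3*(k^2+1))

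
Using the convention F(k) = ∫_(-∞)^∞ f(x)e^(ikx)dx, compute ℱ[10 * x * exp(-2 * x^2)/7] 5 * sqrt(2) * I * sqrt(pi) * k * exp(-k^2/8)/28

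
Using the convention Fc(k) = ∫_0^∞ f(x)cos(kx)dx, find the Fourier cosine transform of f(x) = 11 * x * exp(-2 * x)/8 11 * (4 - k^2)/(8 * (k^2 + 4)^2)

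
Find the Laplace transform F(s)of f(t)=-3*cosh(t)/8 -3*s/(8*s^2-8)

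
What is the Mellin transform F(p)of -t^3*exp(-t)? -gamma(p + 3)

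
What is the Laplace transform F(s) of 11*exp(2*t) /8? 11/(8*(s - 2) ) 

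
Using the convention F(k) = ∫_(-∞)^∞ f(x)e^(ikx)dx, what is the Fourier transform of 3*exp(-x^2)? 3*sqrt(pi)*exp(-k^2/4)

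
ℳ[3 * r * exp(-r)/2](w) 3 * gamma(w+1)/2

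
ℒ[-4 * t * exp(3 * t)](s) -4/(s - 3)^2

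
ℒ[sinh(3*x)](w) 3/(w^2 - 9)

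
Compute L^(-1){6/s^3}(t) 3*t^2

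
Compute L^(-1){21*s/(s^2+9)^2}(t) 7*t*sin(3*t)/2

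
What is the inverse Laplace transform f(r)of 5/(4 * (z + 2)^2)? 5 * r * exp(-2 * r)/4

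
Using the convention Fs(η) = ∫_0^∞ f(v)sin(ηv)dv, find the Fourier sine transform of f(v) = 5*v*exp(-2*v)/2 10*η/(η^2+4)^2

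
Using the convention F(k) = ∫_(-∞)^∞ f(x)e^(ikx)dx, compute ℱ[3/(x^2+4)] 3*pi*exp(-2*Abs(k))/2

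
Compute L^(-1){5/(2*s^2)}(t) 5*t/2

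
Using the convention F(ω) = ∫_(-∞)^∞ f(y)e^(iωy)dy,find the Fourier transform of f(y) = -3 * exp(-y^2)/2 -3 * sqrt(pi) * exp(-ω^2/4)/2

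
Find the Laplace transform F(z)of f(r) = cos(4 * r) z/(z^2 + 16)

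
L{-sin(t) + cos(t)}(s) s/(s^2 + 1) - 1/(s^2 + 1)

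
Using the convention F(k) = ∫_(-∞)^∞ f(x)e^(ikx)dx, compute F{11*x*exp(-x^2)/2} 11*I*sqrt(pi)*k*exp(-k^2/4)/4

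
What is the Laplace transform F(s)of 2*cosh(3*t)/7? 2*s/(7*(s^2 - 9))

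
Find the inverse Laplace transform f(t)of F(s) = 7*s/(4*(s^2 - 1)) 7*cosh(t)/4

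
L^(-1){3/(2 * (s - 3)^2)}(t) 3 * t * exp(3 * t)/2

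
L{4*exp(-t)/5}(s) 4/(5*(s + 1))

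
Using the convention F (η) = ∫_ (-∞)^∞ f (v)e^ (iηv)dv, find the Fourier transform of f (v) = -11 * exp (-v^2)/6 -11 * sqrt (pi) * exp (-η^2/4)/6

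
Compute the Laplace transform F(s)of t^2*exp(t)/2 (s - 1)^(-3)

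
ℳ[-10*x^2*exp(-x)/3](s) -10*gamma(s + 2)/3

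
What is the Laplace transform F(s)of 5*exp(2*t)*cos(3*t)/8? 5*(s - 2)/(8*((s - 2)^2+9))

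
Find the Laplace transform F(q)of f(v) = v q^(-2)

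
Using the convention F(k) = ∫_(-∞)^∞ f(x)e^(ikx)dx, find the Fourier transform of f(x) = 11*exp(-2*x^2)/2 11*sqrt(2)*sqrt(pi)*exp(-k^2/8)/4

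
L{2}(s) 2/s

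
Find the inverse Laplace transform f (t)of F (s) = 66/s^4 11*t^3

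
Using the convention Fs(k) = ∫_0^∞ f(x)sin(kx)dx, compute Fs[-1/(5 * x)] -pi/10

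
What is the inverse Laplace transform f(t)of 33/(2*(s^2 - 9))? 11*sinh(3*t)/2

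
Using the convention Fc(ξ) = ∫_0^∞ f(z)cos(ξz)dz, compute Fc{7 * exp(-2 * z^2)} 7 * sqrt(2) * sqrt(pi) * exp(-ξ^2/8)/4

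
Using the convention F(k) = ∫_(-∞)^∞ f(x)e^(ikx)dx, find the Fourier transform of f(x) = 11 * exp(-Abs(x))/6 11/(3 * (k^2 + 1))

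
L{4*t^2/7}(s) 8/(7*s^3)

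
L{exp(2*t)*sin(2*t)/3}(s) 2/(3*((s - 2)^2 + 4))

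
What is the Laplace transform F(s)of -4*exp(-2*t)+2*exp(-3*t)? 2/(s+3) - 4/(s+2)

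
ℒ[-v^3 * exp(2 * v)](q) -6/(q - 2)^4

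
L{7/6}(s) 7/(6*s)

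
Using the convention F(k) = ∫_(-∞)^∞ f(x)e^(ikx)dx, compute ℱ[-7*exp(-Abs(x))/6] -7/(3*k^2 + 3)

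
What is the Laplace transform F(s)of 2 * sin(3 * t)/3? 2/(s^2 + 9)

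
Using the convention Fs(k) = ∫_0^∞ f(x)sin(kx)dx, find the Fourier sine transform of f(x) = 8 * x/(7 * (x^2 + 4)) 4 * pi * exp(-2 * k)/7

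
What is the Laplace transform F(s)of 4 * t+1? 1/s+4/s^2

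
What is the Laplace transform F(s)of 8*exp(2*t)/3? 8/(3*(s - 2))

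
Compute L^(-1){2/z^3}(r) r^2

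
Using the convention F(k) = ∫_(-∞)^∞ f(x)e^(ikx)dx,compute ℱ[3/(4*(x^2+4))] 3*pi*exp(-2*Abs(k))/8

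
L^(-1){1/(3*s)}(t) 1/3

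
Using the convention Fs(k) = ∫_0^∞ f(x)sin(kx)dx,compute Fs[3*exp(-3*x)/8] 3*k/(8*(k^2+9))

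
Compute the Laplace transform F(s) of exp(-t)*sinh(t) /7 1/(7*s*(s + 2) ) 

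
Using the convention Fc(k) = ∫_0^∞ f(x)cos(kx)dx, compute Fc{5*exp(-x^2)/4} 5*sqrt(pi)*exp(-k^2/4)/8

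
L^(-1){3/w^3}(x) 3*x^2/2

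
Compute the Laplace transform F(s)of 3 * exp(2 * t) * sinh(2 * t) 6/(s * (s - 4))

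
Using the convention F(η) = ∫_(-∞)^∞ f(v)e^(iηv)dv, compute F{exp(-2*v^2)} sqrt(2)*sqrt(pi)*exp(-η^2/8)/2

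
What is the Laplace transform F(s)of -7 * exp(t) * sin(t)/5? -7/(5 * (s - 1)^2 + 5)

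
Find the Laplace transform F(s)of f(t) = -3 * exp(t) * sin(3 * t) -9/((s - 1)^2 + 9)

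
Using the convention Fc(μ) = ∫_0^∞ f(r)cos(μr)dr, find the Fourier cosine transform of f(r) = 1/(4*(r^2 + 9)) pi*exp(-3*μ)/24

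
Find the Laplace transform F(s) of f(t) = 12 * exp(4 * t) 12/(s - 4) 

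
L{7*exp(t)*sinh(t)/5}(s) 7/(5*s*(s - 2))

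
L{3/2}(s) 3/(2*s)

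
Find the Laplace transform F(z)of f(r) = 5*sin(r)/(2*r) 5*atan(1/z)/2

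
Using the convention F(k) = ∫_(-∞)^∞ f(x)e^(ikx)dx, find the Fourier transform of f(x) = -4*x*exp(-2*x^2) -sqrt(2)*I*sqrt(pi)*k*exp(-k^2/8)/2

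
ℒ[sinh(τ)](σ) 1/(σ^2 - 1)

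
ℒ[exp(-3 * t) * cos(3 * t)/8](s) (s + 3)/(8 * ((s + 3)^2 + 9))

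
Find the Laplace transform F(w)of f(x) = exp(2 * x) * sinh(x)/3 1/(3 * ((w - 2)^2 - 1))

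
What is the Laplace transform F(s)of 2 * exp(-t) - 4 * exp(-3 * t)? 2/(s + 1) - 4/(s + 3)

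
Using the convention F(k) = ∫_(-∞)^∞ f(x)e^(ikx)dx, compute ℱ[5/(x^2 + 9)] 5 * pi * exp(-3 * Abs(k))/3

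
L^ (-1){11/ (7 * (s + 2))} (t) 11 * exp (-2 * t)/7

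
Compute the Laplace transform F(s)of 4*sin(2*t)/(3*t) 4*atan(2/s)/3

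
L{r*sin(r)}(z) 2*z/(z^2 + 1)^2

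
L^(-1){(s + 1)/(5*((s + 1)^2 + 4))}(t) exp(-t)*cos(2*t)/5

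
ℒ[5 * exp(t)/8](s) 5/(8 * (s - 1))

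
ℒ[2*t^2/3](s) 4/(3*s^3)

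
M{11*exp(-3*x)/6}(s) 11*gamma(s)/(6*3^s)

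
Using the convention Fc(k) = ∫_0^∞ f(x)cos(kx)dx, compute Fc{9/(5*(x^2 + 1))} 9*pi*exp(-k)/10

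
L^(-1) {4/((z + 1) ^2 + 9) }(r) 4*exp(-r)*sin(3*r) /3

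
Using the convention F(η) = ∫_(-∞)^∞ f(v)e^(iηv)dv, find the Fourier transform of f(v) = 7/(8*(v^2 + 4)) 7*pi*exp(-2*Abs(η))/16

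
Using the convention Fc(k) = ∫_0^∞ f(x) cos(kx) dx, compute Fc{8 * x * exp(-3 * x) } 8 * (9 - k^2) /(k^2 + 9) ^2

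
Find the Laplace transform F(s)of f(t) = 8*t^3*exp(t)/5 48/(5*(s - 1)^4)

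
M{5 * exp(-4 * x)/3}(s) 5 * gamma(s)/(3 * 4^s)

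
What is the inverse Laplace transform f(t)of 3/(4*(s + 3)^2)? 3*t*exp(-3*t)/4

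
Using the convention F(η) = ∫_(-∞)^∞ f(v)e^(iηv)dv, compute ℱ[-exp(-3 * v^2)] -sqrt(3) * sqrt(pi) * exp(-η^2/12)/3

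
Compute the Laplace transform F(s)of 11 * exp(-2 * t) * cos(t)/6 11 * (s + 2)/(6 * ((s + 2)^2 + 1))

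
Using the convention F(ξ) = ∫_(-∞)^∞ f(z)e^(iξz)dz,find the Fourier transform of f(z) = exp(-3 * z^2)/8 sqrt(3) * sqrt(pi) * exp(-ξ^2/12)/24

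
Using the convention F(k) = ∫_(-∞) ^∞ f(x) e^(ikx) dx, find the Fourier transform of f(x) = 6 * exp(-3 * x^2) 2 * sqrt(3) * sqrt(pi) * exp(-k^2/12) 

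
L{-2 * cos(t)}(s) -2 * s/(s^2 + 1)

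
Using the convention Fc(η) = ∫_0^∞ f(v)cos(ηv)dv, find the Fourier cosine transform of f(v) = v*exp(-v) (1 - η^2)/(η^2 + 1)^2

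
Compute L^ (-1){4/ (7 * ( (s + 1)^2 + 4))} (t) 2 * exp (-t) * sin (2 * t)/7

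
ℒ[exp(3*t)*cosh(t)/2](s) (s - 3)/(2*((s - 3)^2 - 1))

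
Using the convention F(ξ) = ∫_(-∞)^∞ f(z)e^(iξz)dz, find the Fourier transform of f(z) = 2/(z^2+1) 2*pi*exp(-Abs(ξ))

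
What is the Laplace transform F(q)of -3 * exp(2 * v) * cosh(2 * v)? 3 * (2 - q)/(q * (q - 4))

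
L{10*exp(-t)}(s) 10/(s + 1)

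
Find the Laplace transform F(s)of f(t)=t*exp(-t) (s + 1)^(-2)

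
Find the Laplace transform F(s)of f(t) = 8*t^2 16/s^3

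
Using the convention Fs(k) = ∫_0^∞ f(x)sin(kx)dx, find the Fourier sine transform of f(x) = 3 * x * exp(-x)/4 3 * k/(2 * (k^2 + 1)^2)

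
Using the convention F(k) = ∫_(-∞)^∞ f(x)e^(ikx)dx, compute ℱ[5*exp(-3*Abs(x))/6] 5/(k^2 + 9)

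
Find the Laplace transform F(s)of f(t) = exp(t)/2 1/(2 * (s - 1))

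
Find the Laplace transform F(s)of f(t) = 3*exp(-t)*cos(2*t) 3*(s + 1)/((s + 1)^2 + 4)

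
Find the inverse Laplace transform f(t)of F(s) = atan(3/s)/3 sin(3*t)/(3*t)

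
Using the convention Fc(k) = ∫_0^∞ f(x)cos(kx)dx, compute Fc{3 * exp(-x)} 3/(k^2 + 1)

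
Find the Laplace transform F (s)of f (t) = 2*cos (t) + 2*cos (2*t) 2*s/ (s^2 + 1) + 2*s/ (s^2 + 4)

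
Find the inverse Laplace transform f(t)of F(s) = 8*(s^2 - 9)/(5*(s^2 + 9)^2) 8*t*cos(3*t)/5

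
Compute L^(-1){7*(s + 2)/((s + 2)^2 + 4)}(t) 7*exp(-2*t)*cos(2*t)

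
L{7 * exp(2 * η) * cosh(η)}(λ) 7 * (λ - 2)/((λ - 2)^2-1)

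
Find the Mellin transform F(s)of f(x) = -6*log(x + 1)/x 6*pi*csc(pi*s)/(s - 1)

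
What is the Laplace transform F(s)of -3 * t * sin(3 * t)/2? -9 * s/(s^2 + 9)^2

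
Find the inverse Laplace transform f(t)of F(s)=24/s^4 4 * t^3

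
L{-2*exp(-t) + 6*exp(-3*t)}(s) 6/(s + 3) - 2/(s + 1)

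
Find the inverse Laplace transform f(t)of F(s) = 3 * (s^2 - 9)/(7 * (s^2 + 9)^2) 3 * t * cos(3 * t)/7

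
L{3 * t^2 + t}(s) s^(-2) + 6/s^3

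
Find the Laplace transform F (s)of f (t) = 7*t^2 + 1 14/s^3 + 1/s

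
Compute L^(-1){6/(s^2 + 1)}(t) 6*sin(t)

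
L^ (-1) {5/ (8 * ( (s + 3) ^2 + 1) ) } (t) 5 * exp (-3 * t) * sin (t) /8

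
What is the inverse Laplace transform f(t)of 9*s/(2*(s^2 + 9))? 9*cos(3*t)/2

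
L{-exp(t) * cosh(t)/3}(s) (1 - s)/(3 * s * (s - 2))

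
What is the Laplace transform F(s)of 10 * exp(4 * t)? 10/(s - 4)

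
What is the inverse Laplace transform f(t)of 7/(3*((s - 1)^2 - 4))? 7*exp(t)*sinh(2*t)/6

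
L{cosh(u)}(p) p/(p^2 - 1)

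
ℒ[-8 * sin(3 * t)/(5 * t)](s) -8 * atan(3/s)/5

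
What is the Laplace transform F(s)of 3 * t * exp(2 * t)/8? 3/(8 * (s - 2)^2)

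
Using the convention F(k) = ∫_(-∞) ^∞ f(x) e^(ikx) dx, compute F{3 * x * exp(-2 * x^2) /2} 3 * sqrt(2) * I * sqrt(pi) * k * exp(-k^2/8) /16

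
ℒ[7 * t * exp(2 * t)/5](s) 7/(5 * (s - 2)^2)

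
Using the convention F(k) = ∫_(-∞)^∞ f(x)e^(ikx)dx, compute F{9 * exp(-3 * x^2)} 3 * sqrt(3) * sqrt(pi) * exp(-k^2/12)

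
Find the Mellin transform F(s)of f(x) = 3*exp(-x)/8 3*gamma(s)/8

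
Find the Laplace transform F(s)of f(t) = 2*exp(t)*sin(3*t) 6/((s - 1)^2 + 9)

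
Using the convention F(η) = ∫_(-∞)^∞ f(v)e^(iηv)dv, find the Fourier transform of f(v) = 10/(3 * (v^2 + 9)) 10 * pi * exp(-3 * Abs(η))/9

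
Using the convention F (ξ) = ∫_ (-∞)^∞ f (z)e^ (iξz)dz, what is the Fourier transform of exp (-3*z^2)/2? sqrt (3)*sqrt (pi)*exp (-ξ^2/12)/6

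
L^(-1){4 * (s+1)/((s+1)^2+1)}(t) 4 * exp(-t) * cos(t)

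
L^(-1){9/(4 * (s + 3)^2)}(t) 9 * t * exp(-3 * t)/4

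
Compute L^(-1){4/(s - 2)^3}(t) 2*t^2*exp(2*t)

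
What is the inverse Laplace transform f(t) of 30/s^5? 5 * t^4/4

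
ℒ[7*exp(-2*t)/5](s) 7/(5*(s + 2))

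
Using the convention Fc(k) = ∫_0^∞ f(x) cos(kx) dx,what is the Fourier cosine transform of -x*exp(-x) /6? (k^2-1) /(6*(k^2 + 1) ^2) 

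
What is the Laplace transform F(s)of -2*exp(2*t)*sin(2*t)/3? -4/(3*(s - 2)^2 + 12)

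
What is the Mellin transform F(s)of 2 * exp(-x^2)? gamma(s/2)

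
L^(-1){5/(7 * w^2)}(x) 5 * x/7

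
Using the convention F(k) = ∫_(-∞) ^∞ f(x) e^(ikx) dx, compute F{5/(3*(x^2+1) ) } 5*pi*exp(-Abs(k) ) /3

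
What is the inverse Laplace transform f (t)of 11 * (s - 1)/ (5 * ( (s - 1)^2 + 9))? 11 * exp (t) * cos (3 * t)/5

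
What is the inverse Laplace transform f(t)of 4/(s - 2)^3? 2 * t^2 * exp(2 * t)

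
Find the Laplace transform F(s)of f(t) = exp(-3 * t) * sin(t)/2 1/(2 * ((s+3)^2+1))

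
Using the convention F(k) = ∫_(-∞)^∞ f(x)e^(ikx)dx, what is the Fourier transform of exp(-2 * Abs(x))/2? 2/(k^2 + 4)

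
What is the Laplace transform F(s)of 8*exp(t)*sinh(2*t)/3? 16/(3*((s - 1)^2 - 4))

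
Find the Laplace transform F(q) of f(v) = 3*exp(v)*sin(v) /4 3/(4*((q - 1) ^2 + 1) ) 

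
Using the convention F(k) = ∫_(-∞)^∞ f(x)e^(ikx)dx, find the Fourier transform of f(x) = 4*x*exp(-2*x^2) sqrt(2)*I*sqrt(pi)*k*exp(-k^2/8)/2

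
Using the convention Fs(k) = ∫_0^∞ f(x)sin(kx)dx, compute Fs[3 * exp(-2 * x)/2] 3 * k/(2 * (k^2 + 4))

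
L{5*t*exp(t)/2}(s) 5/(2*(s - 1)^2)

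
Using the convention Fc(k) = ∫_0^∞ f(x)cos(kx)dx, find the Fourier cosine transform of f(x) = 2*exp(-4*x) 8/(k^2 + 16)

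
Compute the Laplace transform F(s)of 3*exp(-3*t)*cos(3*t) 3*(s+3)/((s+3)^2+9)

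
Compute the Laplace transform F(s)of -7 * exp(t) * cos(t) 7 * (1 - s)/((s - 1)^2 + 1)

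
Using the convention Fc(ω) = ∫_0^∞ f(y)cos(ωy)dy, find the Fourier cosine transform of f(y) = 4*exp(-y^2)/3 2*sqrt(pi)*exp(-ω^2/4)/3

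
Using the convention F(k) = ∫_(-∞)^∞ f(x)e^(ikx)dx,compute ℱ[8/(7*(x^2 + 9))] 8*pi*exp(-3*Abs(k))/21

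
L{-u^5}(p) -120/p^6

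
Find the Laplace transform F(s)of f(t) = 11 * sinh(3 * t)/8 33/(8 * (s^2 - 9))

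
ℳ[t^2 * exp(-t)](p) gamma(p + 2)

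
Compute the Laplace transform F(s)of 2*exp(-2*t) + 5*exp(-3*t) 2/(s + 2) + 5/(s + 3)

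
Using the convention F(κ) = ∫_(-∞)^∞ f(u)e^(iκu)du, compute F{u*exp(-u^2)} I*sqrt(pi)*κ*exp(-κ^2/4)/2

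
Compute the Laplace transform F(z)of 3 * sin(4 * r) 12/(z^2 + 16)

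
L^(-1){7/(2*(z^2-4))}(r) 7*sinh(2*r)/4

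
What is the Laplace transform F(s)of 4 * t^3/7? 24/(7 * s^4)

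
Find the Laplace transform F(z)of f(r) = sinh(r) 1/(z^2 - 1)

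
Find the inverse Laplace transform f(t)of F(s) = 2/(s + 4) 2*exp(-4*t)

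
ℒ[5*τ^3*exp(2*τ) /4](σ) 15/(2*(σ - 2) ^4) 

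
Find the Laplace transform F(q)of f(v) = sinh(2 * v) 2/(q^2 - 4)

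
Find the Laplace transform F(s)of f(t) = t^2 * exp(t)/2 (s - 1)^(-3)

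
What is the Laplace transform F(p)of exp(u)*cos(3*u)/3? (p - 1)/(3*((p - 1)^2 + 9))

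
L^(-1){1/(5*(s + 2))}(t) exp(-2*t)/5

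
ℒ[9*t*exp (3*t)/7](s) 9/ (7*(s - 3)^2)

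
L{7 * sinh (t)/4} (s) 7/ (4 * (s^2-1))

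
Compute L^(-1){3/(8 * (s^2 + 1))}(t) 3 * sin(t)/8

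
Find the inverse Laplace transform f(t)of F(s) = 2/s 2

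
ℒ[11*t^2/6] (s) 11/ (3*s^3)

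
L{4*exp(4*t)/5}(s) 4/(5*(s - 4))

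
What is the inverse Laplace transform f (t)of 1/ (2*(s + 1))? exp (-t)/2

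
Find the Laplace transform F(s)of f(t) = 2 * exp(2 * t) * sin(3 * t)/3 2/((s - 2)^2 + 9)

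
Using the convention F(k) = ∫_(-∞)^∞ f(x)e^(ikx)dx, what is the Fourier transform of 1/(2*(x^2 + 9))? pi*exp(-3*Abs(k))/6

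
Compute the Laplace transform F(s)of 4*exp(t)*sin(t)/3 4/(3*((s - 1)^2 + 1))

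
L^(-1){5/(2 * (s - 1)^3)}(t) 5 * t^2 * exp(t)/4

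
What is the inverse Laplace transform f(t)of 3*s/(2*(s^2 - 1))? 3*cosh(t)/2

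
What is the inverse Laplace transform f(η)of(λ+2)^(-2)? η*exp(-2*η)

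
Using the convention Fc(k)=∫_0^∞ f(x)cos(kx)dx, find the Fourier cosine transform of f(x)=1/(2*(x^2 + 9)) pi*exp(-3*k)/12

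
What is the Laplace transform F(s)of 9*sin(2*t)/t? 9*atan(2/s)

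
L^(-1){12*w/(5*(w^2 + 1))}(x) 12*cos(x)/5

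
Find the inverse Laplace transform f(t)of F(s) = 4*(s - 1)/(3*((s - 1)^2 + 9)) 4*exp(t)*cos(3*t)/3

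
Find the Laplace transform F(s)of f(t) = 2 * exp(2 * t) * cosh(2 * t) 2 * (s - 2)/(s * (s - 4))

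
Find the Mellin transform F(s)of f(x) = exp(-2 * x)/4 gamma(s)/(4 * 2^s)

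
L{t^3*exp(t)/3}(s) 2/(s - 1)^4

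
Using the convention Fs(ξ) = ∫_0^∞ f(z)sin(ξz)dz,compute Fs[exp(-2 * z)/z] atan(ξ/2)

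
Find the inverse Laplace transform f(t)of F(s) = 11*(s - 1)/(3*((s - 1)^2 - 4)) 11*exp(t)*cosh(2*t)/3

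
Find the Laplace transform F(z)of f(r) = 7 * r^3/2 21/z^4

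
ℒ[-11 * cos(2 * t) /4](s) -11 * s/(4 * s^2 + 16) 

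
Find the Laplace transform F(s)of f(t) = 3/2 3/(2*s)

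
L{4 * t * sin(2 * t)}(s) 16 * s/(s^2 + 4)^2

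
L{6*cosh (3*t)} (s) 6*s/ (s^2 - 9)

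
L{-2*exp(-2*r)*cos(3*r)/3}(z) 2*(-z - 2)/(3*((z + 2)^2 + 9))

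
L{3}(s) 3/s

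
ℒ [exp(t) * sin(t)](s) 1/((s - 1)^2 + 1)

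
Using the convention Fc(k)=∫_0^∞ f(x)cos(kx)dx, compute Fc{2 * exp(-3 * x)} 6/(k^2 + 9)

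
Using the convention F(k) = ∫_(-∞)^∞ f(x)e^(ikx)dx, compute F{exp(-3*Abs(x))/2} 3/(k^2 + 9)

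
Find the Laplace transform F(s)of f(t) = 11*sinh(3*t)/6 11/(2*(s^2-9))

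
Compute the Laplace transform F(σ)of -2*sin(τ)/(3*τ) -2*atan(1/σ)/3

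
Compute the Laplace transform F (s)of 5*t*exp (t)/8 5/ (8*(s - 1)^2)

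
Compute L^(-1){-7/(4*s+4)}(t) -7*exp(-t)/4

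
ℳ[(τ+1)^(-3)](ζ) pi*(ζ - 2)*(ζ - 1)/(2*sin(pi*ζ))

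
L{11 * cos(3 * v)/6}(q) 11 * q/(6 * (q^2+9))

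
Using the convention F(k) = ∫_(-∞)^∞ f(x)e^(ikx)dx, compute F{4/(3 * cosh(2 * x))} 2 * pi/(3 * cosh(pi * k/4))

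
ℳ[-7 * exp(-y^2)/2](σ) -7 * gamma(σ/2)/4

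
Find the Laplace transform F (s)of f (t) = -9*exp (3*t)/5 -9/ (5*s - 15)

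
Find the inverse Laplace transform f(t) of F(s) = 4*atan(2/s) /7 4*sin(2*t) /(7*t) 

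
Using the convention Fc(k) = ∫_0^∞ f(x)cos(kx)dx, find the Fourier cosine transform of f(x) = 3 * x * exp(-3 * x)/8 3 * (9 - k^2)/(8 * (k^2 + 9)^2)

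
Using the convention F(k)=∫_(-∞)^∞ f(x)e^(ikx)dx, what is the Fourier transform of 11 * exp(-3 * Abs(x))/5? 66/(5 * (k^2 + 9))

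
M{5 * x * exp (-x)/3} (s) 5 * gamma (s+1)/3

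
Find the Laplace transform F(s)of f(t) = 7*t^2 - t 14/s^3 - 1/s^2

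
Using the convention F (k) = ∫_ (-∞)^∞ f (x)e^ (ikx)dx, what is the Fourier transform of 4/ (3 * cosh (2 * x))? 2 * pi/ (3 * cosh (pi * k/4))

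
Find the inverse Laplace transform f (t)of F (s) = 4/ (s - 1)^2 4 * t * exp (t)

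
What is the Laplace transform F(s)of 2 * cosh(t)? 2 * s/(s^2-1)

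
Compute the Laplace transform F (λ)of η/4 1/ (4*λ^2)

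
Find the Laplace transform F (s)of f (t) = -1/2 -1/ (2 * s)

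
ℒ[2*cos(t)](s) 2*s/(s^2 + 1) 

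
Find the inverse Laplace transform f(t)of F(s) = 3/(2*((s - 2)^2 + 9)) exp(2*t)*sin(3*t)/2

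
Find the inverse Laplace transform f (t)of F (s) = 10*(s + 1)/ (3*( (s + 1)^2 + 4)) 10*exp (-t)*cos (2*t)/3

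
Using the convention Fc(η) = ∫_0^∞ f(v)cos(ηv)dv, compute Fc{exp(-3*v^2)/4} sqrt(3)*sqrt(pi)*exp(-η^2/12)/24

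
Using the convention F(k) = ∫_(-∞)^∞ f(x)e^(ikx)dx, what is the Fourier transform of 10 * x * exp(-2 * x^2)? 5 * sqrt(2) * I * sqrt(pi) * k * exp(-k^2/8)/4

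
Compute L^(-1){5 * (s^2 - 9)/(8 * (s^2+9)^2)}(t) 5 * t * cos(3 * t)/8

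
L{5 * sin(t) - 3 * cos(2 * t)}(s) 5/(s^2 + 1) - 3 * s/(s^2 + 4)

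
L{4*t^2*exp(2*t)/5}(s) 8/(5*(s - 2)^3)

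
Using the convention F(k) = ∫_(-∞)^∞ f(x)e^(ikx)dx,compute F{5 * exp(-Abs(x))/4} 5/(2 * (k^2+1))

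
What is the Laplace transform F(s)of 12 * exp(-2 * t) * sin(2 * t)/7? 24/(7 * ((s + 2)^2 + 4))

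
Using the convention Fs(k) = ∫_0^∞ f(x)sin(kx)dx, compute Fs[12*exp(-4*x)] 12*k/(k^2 + 16)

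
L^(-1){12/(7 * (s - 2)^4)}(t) 2 * t^3 * exp(2 * t)/7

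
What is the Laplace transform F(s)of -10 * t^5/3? -400/s^6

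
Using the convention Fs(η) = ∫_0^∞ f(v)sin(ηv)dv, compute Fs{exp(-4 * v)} η/(η^2 + 16)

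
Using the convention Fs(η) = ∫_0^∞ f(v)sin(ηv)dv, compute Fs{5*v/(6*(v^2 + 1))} 5*pi*exp(-η)/12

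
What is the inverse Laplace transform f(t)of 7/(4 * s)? 7/4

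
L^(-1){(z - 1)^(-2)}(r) r * exp(r)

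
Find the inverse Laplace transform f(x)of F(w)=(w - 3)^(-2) x*exp(3*x)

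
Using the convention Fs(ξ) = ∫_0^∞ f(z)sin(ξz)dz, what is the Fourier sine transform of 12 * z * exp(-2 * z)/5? 48 * ξ/(5 * (ξ^2 + 4)^2)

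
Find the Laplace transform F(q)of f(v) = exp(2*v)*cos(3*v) (q - 2)/((q - 2)^2 + 9)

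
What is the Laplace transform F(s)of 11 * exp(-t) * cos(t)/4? 11 * (s + 1)/(4 * ((s + 1)^2 + 1))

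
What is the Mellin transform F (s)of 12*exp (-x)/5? 12*gamma (s)/5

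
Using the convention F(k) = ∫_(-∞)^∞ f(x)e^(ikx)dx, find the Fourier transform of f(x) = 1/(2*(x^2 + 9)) pi*exp(-3*Abs(k))/6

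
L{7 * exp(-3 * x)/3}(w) 7/(3 * (w + 3))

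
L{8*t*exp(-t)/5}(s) 8/(5*(s + 1)^2)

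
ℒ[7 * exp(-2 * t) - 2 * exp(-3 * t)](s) 7/(s + 2) - 2/(s + 3)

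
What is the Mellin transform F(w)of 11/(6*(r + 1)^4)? 11*gamma(w)*gamma(4 - w)/36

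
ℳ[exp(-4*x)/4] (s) gamma(s)/(4*2^(2*s))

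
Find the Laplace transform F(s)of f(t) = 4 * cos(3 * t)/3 4 * s/(3 * (s^2+9))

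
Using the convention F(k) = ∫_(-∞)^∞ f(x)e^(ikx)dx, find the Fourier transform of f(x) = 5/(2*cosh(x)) 5*pi/(2*cosh(pi*k/2))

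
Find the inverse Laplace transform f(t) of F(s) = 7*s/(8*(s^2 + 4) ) 7*cos(2*t) /8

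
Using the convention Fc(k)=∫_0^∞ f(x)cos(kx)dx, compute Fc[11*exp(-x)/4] 11/(4*(k^2 + 1))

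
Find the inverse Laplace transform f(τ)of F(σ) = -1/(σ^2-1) -sinh(τ)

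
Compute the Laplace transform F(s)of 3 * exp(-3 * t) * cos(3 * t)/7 3 * (s + 3)/(7 * ((s + 3)^2 + 9))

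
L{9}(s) 9/s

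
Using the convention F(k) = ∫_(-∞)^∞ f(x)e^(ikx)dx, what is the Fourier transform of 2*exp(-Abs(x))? 4/(k^2 + 1)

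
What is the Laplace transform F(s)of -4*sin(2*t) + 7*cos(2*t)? 7*s/(s^2 + 4) - 8/(s^2 + 4)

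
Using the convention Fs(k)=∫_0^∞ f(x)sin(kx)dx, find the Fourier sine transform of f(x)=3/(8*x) 3*pi/16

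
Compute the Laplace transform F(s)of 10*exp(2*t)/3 10/(3*(s - 2))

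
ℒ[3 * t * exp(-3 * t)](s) 3/(s + 3)^2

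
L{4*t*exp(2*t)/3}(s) 4/(3*(s - 2)^2)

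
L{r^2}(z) 2/z^3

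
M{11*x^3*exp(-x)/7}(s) 11*gamma(s+3)/7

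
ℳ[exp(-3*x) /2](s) gamma(s) /(2*3^s) 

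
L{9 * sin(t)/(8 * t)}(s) 9 * atan(1/s)/8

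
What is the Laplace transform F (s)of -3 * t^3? -18/s^4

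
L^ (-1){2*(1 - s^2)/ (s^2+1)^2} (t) -2*t*cos (t)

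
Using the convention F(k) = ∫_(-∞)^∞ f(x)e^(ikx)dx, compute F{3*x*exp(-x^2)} 3*I*sqrt(pi)*k*exp(-k^2/4)/2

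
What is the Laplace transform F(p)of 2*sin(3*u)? 6/(p^2 + 9)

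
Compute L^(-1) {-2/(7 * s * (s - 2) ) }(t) -2 * exp(t) * sinh(t) /7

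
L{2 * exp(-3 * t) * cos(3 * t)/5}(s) 2 * (s + 3)/(5 * ((s + 3)^2 + 9))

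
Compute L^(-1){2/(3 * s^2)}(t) 2 * t/3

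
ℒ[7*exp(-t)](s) 7/(s + 1)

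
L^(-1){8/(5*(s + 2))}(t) 8*exp(-2*t)/5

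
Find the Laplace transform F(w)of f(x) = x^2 2/w^3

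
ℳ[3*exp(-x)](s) 3*gamma(s)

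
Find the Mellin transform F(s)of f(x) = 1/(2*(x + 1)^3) pi*(s - 2)*(s - 1)/(4*sin(pi*s))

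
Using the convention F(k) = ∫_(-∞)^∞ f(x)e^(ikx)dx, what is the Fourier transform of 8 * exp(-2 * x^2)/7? 4 * sqrt(2) * sqrt(pi) * exp(-k^2/8)/7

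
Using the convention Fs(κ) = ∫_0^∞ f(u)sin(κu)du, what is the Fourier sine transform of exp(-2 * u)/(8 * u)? atan(κ/2)/8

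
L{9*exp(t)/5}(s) 9/(5*(s - 1))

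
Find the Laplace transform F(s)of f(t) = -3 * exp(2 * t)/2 -3/(2 * s - 4)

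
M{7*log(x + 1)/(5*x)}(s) -7*pi*csc(pi*s)/(5*s - 5)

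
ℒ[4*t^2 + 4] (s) 8/s^3 + 4/s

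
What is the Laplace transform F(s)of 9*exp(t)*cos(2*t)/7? 9*(s - 1)/(7*((s - 1)^2 + 4))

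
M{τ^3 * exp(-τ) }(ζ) gamma(ζ+3) 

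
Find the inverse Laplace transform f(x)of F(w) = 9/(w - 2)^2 9 * x * exp(2 * x)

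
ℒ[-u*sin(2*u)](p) -4*p/(p^2+4)^2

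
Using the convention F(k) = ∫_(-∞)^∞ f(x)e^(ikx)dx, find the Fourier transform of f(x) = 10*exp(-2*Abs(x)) 40/(k^2 + 4)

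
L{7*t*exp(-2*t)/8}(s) 7/(8*(s + 2)^2)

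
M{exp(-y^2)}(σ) gamma(σ/2)/2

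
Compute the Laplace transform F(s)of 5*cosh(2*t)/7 5*s/(7*(s^2 - 4))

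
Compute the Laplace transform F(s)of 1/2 1/(2*s)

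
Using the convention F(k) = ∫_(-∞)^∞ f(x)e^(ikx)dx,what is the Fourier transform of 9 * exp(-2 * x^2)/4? 9 * sqrt(2) * sqrt(pi) * exp(-k^2/8)/8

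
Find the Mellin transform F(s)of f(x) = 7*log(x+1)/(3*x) -7*pi*csc(pi*s)/(3*s - 3)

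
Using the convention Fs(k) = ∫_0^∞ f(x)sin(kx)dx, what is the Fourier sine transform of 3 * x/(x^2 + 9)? 3 * pi * exp(-3 * k)/2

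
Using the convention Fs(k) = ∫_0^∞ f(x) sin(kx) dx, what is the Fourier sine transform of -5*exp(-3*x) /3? -5*k/(3*k^2+27) 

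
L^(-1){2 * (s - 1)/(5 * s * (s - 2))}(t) 2 * exp(t) * cosh(t)/5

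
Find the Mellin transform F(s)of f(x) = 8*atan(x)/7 -4*pi*sec(pi*s/2)/(7*s)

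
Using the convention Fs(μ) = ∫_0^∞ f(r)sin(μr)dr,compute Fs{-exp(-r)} -μ/(μ^2 + 1)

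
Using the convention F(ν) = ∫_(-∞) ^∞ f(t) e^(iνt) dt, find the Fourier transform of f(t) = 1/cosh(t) pi/cosh(pi*ν/2) 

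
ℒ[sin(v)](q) 1/(q^2 + 1)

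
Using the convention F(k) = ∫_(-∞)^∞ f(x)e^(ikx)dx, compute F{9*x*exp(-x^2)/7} 9*I*sqrt(pi)*k*exp(-k^2/4)/14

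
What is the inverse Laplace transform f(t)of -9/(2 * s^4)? -3 * t^3/4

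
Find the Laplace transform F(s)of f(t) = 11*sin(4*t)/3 44/(3*(s^2 + 16))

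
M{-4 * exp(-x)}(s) -4 * gamma(s)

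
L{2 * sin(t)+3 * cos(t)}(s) 2/(s^2+1)+3 * s/(s^2+1)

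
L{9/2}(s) 9/(2 * s)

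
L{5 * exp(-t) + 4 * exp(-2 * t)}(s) 4/(s + 2) + 5/(s + 1)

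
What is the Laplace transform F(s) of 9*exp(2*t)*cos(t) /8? 9*(s - 2) /(8*((s - 2) ^2 + 1) ) 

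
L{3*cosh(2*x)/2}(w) 3*w/(2*(w^2-4))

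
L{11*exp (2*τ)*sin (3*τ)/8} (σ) 33/ (8*( (σ - 2)^2+9))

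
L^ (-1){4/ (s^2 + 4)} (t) 2*sin (2*t)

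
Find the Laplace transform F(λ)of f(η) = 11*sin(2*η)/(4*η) 11*atan(2/λ)/4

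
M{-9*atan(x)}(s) 9*pi*sec(pi*s/2)/(2*s)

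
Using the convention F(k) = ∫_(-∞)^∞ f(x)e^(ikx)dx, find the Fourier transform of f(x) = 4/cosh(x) 4*pi/cosh(pi*k/2)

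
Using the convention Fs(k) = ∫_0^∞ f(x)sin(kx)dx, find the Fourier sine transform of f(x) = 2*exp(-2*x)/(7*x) 2*atan(k/2)/7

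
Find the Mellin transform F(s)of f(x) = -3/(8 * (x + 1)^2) 3 * pi * (s - 1)/(8 * sin(pi * s))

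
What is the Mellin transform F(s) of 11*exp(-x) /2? 11*gamma(s) /2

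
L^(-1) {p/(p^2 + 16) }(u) cos(4 * u) 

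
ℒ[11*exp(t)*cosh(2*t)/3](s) 11*(s - 1)/(3*((s - 1)^2 - 4))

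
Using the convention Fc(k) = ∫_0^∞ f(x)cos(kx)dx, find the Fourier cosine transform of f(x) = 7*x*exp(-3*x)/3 7*(9 - k^2)/(3*(k^2 + 9)^2)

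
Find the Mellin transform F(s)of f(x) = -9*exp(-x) -9*gamma(s)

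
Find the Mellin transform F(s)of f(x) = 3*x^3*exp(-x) 3*gamma(s + 3)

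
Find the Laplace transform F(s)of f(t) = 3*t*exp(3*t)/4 3/(4*(s - 3)^2)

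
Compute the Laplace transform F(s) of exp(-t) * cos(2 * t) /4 (s+1) /(4 * ((s+1) ^2+4) ) 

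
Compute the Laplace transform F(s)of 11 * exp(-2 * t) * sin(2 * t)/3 22/(3 * ((s+2)^2+4))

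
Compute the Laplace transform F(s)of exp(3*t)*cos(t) (s - 3)/((s - 3)^2+1)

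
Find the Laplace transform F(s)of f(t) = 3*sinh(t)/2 3/(2*(s^2-1))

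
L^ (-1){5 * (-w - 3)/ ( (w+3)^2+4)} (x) -5 * exp (-3 * x) * cos (2 * x)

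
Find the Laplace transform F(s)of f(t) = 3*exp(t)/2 3/(2*(s - 1))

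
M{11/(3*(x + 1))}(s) 11*pi*csc(pi*s)/3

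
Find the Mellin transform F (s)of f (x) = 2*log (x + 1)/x -2*pi*csc (pi*s)/ (s - 1)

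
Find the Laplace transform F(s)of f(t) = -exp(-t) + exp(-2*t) 1/(s + 2) - 1/(s + 1)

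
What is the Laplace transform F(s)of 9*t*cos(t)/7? 9*(s^2-1)/(7*(s^2+1)^2)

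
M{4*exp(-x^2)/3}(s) 2*gamma(s/2)/3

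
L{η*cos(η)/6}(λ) (λ^2 - 1)/(6*(λ^2 + 1)^2)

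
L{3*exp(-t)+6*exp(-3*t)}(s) 6/(s+3)+3/(s+1)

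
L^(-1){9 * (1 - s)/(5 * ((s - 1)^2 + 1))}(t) -9 * exp(t) * cos(t)/5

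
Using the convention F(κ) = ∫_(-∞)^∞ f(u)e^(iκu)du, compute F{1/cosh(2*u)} pi/(2*cosh(pi*κ/4))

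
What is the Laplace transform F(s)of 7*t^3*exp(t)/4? 21/(2*(s - 1)^4)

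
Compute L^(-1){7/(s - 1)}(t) 7*exp(t)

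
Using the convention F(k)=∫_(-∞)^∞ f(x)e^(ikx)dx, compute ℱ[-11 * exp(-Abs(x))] -22/(k^2 + 1)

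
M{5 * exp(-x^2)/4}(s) 5 * gamma(s/2)/8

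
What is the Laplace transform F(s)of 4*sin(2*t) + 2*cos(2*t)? 2*s/(s^2 + 4) + 8/(s^2 + 4)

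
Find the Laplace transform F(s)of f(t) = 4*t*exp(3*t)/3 4/(3*(s - 3)^2)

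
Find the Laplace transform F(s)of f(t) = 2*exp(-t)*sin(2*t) 4/((s + 1)^2 + 4)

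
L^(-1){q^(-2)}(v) v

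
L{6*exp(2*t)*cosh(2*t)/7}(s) 6*(s - 2)/(7*s*(s - 4))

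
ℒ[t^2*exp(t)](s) 2/(s - 1)^3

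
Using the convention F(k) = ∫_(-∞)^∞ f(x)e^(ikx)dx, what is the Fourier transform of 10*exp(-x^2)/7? 10*sqrt(pi)*exp(-k^2/4)/7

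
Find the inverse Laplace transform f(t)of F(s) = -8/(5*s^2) -8*t/5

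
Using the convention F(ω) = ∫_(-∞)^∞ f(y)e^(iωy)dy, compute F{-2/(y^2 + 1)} -2*pi*exp(-Abs(ω))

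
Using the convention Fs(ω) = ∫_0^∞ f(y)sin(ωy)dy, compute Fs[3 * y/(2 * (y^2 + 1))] 3 * pi * exp(-ω)/4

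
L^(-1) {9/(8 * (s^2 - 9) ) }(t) 3 * sinh(3 * t) /8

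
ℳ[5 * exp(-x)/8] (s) 5 * gamma(s)/8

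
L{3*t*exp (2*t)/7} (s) 3/ (7*(s - 2)^2)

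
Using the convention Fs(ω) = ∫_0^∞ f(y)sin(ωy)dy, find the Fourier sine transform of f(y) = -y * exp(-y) -2 * ω/(ω^2 + 1)^2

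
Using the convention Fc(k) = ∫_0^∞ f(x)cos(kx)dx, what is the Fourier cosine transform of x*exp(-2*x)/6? (4 - k^2)/(6*(k^2+4)^2)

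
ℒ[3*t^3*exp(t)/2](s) 9/(s - 1)^4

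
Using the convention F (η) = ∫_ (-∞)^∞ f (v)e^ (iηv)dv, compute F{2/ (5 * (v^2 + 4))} pi * exp (-2 * Abs (η))/5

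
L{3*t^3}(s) 18/s^4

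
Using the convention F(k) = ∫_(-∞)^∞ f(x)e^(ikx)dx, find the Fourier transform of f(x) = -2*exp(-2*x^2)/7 -sqrt(2)*sqrt(pi)*exp(-k^2/8)/7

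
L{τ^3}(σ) 6/σ^4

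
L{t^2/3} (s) 2/ (3*s^3)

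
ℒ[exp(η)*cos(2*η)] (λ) (λ - 1)/((λ - 1)^2 + 4)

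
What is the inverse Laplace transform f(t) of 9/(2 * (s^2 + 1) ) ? 9 * sin(t) /2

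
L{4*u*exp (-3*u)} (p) 4/ (p + 3)^2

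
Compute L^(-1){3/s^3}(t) 3 * t^2/2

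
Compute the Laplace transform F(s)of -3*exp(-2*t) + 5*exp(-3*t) 5/(s + 3) - 3/(s + 2)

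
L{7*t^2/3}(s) 14/(3*s^3)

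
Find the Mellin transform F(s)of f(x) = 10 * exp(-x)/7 10 * gamma(s)/7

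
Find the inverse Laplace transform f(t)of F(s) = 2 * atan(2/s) 2 * sin(2 * t)/t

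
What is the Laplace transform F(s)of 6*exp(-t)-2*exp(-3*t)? 6/(s + 1)-2/(s + 3)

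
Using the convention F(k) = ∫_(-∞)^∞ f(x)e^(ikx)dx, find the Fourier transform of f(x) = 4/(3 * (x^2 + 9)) 4 * pi * exp(-3 * Abs(k))/9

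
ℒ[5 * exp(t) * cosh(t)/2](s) 5 * (s - 1)/(2 * s * (s - 2))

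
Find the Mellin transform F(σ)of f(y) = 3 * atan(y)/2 -3 * pi * sec(pi * σ/2)/(4 * σ)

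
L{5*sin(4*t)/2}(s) 10/(s^2 + 16)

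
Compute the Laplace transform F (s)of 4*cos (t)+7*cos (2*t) 7*s/ (s^2+4)+4*s/ (s^2+1)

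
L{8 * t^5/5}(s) 192/s^6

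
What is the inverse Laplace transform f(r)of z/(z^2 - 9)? cosh(3*r)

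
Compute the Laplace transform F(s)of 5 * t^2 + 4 4/s + 10/s^3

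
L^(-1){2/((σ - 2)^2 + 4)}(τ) exp(2 * τ) * sin(2 * τ)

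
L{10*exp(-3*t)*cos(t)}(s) 10*(s + 3)/((s + 3)^2 + 1)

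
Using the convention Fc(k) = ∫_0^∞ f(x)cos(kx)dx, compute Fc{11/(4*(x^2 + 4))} 11*pi*exp(-2*k)/16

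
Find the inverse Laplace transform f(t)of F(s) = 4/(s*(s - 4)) 2*exp(2*t)*sinh(2*t)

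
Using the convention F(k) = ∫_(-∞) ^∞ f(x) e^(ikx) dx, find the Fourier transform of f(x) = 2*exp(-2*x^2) sqrt(2)*sqrt(pi)*exp(-k^2/8) 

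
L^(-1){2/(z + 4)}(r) 2 * exp(-4 * r)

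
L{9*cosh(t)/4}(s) 9*s/(4*(s^2 - 1))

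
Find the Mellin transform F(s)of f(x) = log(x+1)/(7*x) -pi*csc(pi*s)/(7*s - 7)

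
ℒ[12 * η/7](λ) 12/(7 * λ^2)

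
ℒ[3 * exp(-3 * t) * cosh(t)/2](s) 3 * (s+3)/(2 * ((s+3)^2 - 1))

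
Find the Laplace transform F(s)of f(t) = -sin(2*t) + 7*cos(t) 7*s/(s^2 + 1) - 2/(s^2 + 4)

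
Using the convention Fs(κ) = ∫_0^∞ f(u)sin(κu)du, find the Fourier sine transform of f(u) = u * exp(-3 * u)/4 3 * κ/(2 * (κ^2 + 9)^2)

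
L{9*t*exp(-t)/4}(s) 9/(4*(s + 1)^2)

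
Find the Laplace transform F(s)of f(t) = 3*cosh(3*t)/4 3*s/(4*(s^2 - 9))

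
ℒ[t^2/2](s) s^(-3) 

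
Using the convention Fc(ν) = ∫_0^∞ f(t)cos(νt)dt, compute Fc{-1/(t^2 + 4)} -pi*exp(-2*ν)/4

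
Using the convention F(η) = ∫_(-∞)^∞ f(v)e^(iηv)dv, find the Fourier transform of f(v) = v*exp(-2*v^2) sqrt(2)*I*sqrt(pi)*η*exp(-η^2/8)/8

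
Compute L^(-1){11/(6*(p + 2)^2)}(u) 11*u*exp(-2*u)/6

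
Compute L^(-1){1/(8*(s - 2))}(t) exp(2*t)/8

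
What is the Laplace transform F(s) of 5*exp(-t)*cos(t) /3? 5*(s+1) /(3*((s+1) ^2+1) ) 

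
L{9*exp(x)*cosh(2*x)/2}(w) 9*(w - 1)/(2*((w - 1)^2 - 4))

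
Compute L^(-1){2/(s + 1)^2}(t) 2 * t * exp(-t)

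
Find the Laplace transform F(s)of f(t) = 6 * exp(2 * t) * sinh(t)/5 6/(5 * ((s - 2)^2 - 1))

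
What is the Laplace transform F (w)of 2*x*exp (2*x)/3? 2/ (3*(w - 2)^2)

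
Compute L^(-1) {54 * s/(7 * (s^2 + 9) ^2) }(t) 9 * t * sin(3 * t) /7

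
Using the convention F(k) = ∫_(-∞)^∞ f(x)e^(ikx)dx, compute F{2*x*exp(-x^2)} I*sqrt(pi)*k*exp(-k^2/4)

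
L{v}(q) q^(-2)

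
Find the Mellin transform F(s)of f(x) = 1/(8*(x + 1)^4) gamma(s)*gamma(4 - s)/48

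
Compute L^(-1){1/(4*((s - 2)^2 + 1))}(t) exp(2*t)*sin(t)/4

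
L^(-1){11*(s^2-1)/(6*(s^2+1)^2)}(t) 11*t*cos(t)/6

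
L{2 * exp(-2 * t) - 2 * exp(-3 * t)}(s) 2/(s + 2) - 2/(s + 3)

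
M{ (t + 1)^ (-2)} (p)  (-pi * p + pi)/sin (pi * p)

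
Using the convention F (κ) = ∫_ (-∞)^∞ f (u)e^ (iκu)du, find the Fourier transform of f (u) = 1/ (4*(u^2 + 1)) pi*exp (-Abs (κ))/4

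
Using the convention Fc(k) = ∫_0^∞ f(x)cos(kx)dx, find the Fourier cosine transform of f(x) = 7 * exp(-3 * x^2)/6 7 * sqrt(3) * sqrt(pi) * exp(-k^2/12)/36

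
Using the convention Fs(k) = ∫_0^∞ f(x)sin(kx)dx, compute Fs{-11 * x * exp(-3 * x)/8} -33 * k/(4 * (k^2 + 9)^2)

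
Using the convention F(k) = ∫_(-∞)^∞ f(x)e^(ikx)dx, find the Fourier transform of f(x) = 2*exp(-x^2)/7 2*sqrt(pi)*exp(-k^2/4)/7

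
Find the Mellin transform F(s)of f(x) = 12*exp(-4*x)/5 12*gamma(s)/(5*2^(2*s))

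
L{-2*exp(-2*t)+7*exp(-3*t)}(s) 7/(s+3) - 2/(s+2)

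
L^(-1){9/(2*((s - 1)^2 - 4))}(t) 9*exp(t)*sinh(2*t)/4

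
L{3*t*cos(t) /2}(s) 3*(s^2 - 1) /(2*(s^2+1) ^2) 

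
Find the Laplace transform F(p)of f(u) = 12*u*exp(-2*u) 12/(p + 2)^2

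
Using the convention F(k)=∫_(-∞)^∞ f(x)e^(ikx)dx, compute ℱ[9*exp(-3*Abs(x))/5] 54/(5*(k^2 + 9))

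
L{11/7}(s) 11/(7*s)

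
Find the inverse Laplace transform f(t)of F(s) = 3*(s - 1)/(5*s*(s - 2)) 3*exp(t)*cosh(t)/5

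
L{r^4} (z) 24/z^5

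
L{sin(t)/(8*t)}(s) atan(1/s)/8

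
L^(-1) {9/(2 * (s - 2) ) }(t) 9 * exp(2 * t) /2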